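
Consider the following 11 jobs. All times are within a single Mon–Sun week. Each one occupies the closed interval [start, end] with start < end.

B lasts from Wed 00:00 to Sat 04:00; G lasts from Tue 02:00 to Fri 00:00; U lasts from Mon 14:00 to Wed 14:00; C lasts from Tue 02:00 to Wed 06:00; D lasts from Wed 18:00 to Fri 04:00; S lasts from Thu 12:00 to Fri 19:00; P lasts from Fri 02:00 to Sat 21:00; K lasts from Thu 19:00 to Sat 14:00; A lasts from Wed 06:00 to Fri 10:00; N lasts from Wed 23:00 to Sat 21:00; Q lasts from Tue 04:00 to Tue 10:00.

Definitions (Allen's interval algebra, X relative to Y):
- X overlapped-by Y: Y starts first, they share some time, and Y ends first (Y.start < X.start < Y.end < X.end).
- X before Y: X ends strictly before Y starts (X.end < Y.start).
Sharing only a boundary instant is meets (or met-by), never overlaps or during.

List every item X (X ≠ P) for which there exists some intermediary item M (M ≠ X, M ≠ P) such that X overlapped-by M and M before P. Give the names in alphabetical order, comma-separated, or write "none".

A, B, D, G, K, N, S

Target P = [Fri 02:00, Sat 21:00].
Intermediaries M with M before P: C, G, Q, U.
Via C — items with X overlapped-by C: B.
Via G — items with X overlapped-by G: A, B, D, K, N, S.
Via Q — items with X overlapped-by Q: none.
Via U — items with X overlapped-by U: A, B, G.
Union: A, B, D, G, K, N, S.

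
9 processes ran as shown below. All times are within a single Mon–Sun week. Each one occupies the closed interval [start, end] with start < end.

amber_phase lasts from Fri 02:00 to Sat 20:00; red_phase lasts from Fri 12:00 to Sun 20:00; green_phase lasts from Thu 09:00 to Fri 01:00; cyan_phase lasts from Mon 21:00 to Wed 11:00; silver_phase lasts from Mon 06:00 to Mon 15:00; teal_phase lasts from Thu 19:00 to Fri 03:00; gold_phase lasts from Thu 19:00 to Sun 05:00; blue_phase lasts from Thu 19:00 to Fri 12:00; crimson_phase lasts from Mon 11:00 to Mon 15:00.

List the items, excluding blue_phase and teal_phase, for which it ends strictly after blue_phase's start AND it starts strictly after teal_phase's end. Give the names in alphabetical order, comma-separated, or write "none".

Conditions: its end is strictly after blue_phase's start (X.end > Thu 19:00) AND its start is strictly after teal_phase's end (X.start > Fri 03:00).
amber_phase: end Sat 20:00 > Thu 19:00? ✓; start Fri 02:00 > Fri 03:00? ✗ → no.
crimson_phase: end Mon 15:00 > Thu 19:00? ✗; start Mon 11:00 > Fri 03:00? ✗ → no.
cyan_phase: end Wed 11:00 > Thu 19:00? ✗; start Mon 21:00 > Fri 03:00? ✗ → no.
gold_phase: end Sun 05:00 > Thu 19:00? ✓; start Thu 19:00 > Fri 03:00? ✗ → no.
green_phase: end Fri 01:00 > Thu 19:00? ✓; start Thu 09:00 > Fri 03:00? ✗ → no.
red_phase: end Sun 20:00 > Thu 19:00? ✓; start Fri 12:00 > Fri 03:00? ✓ → yes.
silver_phase: end Mon 15:00 > Thu 19:00? ✗; start Mon 06:00 > Fri 03:00? ✗ → no.
Result: red_phase.

red_phase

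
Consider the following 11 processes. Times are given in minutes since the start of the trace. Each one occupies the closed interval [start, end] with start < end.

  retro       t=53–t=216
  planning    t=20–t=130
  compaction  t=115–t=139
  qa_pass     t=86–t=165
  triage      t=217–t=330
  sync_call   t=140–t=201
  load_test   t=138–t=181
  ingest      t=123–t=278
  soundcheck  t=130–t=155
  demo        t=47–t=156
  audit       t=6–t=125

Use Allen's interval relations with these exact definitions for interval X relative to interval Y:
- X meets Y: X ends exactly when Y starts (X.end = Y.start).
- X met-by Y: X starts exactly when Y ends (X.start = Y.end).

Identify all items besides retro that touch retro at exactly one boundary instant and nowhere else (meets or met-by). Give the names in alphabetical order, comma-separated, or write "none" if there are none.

none

Target retro = [t=53, t=216].
audit [t=6, t=125] → overlaps → no.
compaction [t=115, t=139] → during → no.
demo [t=47, t=156] → overlaps → no.
ingest [t=123, t=278] → overlapped-by → no.
load_test [t=138, t=181] → during → no.
planning [t=20, t=130] → overlaps → no.
qa_pass [t=86, t=165] → during → no.
soundcheck [t=130, t=155] → during → no.
sync_call [t=140, t=201] → during → no.
triage [t=217, t=330] → after → no.
Result: none.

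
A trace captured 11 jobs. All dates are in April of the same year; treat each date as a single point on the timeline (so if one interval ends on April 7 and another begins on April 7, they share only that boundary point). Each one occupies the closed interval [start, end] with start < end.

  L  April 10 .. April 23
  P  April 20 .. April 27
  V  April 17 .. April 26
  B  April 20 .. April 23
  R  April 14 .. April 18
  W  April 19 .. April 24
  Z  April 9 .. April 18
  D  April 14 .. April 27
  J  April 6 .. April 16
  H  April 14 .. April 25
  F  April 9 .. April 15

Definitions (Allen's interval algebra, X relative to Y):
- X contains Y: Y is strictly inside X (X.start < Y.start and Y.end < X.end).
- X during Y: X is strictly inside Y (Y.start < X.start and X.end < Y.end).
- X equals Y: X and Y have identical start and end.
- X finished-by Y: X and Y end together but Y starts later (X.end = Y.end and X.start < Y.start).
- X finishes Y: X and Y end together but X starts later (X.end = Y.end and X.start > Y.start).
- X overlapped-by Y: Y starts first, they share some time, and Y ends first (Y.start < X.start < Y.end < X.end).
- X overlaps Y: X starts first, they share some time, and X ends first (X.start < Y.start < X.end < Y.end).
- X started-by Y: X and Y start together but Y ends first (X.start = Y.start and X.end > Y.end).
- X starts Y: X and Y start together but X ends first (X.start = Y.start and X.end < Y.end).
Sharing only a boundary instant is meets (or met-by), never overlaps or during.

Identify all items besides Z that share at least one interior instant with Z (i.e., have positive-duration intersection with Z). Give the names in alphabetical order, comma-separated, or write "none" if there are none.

Target Z = [April 9, April 18].
B [April 20, April 23] → after → no.
D [April 14, April 27] → overlapped-by → yes.
F [April 9, April 15] → starts → yes.
H [April 14, April 25] → overlapped-by → yes.
J [April 6, April 16] → overlaps → yes.
L [April 10, April 23] → overlapped-by → yes.
P [April 20, April 27] → after → no.
R [April 14, April 18] → finishes → yes.
V [April 17, April 26] → overlapped-by → yes.
W [April 19, April 24] → after → no.
Result: D, F, H, J, L, R, V.

D, F, H, J, L, R, V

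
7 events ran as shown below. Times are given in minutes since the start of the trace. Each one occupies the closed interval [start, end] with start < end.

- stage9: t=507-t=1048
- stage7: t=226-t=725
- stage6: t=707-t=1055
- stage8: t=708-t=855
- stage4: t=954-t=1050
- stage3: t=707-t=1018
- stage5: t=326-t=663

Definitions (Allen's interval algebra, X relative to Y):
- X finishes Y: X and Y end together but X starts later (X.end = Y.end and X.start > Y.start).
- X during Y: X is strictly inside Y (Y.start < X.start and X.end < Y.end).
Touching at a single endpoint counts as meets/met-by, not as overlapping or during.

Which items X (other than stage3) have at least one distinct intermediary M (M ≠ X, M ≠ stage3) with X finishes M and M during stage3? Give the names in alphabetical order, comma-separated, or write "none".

none

Target stage3 = [t=707, t=1018].
Intermediaries M with M during stage3: stage8.
Via stage8 — items with X finishes stage8: none.
Union: none.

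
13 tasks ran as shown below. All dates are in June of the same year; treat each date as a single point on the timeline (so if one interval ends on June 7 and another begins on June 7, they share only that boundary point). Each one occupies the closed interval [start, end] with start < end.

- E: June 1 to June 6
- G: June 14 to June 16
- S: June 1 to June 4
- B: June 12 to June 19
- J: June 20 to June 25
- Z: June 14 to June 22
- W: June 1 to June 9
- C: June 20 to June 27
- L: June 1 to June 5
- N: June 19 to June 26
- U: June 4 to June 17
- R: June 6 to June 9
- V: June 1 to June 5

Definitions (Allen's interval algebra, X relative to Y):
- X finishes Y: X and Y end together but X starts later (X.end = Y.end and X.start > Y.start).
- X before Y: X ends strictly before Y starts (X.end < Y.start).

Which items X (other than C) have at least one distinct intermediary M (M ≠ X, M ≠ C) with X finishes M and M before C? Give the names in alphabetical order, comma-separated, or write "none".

Target C = [June 20, June 27].
Intermediaries M with M before C: B, E, G, L, R, S, U, V, W.
Via B — items with X finishes B: none.
Via E — items with X finishes E: none.
Via G — items with X finishes G: none.
Via L — items with X finishes L: none.
Via R — items with X finishes R: none.
Via S — items with X finishes S: none.
Via U — items with X finishes U: none.
Via V — items with X finishes V: none.
Via W — items with X finishes W: R.
Union: R.

R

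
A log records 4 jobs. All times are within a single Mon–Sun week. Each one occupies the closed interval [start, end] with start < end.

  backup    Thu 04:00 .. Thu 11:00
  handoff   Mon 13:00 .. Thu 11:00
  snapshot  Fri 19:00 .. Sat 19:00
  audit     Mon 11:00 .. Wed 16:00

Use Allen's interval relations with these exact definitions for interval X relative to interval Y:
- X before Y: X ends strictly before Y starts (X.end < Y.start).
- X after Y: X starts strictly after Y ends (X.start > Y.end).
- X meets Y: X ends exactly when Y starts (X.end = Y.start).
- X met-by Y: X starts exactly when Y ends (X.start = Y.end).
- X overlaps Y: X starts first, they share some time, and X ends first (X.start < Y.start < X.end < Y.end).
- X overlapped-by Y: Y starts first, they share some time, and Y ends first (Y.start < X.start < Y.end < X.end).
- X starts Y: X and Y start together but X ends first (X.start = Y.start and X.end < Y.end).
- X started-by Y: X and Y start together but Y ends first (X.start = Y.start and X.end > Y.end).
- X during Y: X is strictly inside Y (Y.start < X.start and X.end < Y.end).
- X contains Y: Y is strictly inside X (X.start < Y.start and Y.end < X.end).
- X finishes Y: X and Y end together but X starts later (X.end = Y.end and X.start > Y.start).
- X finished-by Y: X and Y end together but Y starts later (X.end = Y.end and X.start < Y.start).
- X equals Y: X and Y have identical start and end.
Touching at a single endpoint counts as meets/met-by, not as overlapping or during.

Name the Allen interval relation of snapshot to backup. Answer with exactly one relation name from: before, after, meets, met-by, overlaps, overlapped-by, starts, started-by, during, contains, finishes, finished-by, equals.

snapshot = [Fri 19:00, Sat 19:00]; backup = [Thu 04:00, Thu 11:00].
Compare endpoints: snapshot.start > backup.start, snapshot.start > backup.end, snapshot.end > backup.start, snapshot.end > backup.end.
That pattern is 'after'.

after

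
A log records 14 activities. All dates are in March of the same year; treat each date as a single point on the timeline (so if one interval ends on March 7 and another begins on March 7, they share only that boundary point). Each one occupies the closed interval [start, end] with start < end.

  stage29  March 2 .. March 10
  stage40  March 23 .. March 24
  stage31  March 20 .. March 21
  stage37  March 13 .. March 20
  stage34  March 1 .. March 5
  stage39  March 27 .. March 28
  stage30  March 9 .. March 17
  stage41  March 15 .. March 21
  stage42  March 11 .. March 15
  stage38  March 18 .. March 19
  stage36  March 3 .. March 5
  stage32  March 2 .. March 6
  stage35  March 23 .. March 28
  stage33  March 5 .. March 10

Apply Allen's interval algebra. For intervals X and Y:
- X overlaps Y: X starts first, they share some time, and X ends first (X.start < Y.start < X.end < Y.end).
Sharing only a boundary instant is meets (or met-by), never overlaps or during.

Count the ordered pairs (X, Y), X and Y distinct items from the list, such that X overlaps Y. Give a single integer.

9

Checking all 182 ordered pairs for relation 'overlaps'; matching pairs in alphabetical order:
(stage29, stage30): stage29 overlaps stage30 ✓
(stage30, stage37): stage30 overlaps stage37 ✓
(stage30, stage41): stage30 overlaps stage41 ✓
(stage32, stage33): stage32 overlaps stage33 ✓
(stage33, stage30): stage33 overlaps stage30 ✓
(stage34, stage29): stage34 overlaps stage29 ✓
(stage34, stage32): stage34 overlaps stage32 ✓
(stage37, stage41): stage37 overlaps stage41 ✓
(stage42, stage37): stage42 overlaps stage37 ✓
Count: 9.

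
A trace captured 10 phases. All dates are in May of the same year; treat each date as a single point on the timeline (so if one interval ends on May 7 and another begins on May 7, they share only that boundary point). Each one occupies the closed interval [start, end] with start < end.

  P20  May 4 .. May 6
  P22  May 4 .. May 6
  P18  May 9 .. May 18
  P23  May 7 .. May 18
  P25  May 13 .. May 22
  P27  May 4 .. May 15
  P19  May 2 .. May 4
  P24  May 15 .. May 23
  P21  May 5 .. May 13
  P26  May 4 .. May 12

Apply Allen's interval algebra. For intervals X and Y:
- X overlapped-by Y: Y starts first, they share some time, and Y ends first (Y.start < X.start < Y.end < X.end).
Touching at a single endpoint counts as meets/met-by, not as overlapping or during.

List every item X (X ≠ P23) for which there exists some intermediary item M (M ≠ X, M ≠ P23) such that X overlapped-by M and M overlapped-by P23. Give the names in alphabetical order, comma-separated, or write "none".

P24

Target P23 = [May 7, May 18].
Intermediaries M with M overlapped-by P23: P24, P25.
Via P24 — items with X overlapped-by P24: none.
Via P25 — items with X overlapped-by P25: P24.
Union: P24.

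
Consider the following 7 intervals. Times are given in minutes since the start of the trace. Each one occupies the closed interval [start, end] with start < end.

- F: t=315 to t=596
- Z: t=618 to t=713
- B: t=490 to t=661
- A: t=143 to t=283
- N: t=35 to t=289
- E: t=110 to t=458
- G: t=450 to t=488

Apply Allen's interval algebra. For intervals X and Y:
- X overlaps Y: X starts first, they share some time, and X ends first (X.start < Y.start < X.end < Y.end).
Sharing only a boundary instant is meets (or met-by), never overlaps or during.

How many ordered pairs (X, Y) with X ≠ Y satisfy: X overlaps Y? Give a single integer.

Checking all 42 ordered pairs for relation 'overlaps'; matching pairs in alphabetical order:
(B, Z): B overlaps Z ✓
(E, F): E overlaps F ✓
(E, G): E overlaps G ✓
(F, B): F overlaps B ✓
(N, E): N overlaps E ✓
Count: 5.

5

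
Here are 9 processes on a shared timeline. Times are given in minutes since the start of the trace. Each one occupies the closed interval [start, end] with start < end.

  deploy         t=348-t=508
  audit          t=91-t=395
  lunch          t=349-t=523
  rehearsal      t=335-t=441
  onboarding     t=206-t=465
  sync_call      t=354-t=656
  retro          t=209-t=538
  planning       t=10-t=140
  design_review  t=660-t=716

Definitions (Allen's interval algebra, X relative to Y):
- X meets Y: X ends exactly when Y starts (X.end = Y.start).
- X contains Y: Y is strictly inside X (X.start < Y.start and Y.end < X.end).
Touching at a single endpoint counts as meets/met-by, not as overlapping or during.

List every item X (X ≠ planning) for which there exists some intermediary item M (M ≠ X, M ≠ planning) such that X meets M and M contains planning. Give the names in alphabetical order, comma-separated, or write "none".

none

Target planning = [t=10, t=140].
Intermediaries M with M contains planning: none.
Union: none.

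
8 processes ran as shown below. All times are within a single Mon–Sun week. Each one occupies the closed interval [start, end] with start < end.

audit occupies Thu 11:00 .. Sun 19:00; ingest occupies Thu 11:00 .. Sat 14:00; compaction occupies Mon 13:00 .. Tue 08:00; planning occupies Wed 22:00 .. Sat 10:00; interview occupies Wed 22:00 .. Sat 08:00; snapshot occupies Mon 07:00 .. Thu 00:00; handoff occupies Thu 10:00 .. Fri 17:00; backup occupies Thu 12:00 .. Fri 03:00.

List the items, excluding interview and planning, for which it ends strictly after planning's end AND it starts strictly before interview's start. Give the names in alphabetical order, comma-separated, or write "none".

Conditions: its end is strictly after planning's end (X.end > Sat 10:00) AND its start is strictly before interview's start (X.start < Wed 22:00).
audit: end Sun 19:00 > Sat 10:00? ✓; start Thu 11:00 < Wed 22:00? ✗ → no.
backup: end Fri 03:00 > Sat 10:00? ✗; start Thu 12:00 < Wed 22:00? ✗ → no.
compaction: end Tue 08:00 > Sat 10:00? ✗; start Mon 13:00 < Wed 22:00? ✓ → no.
handoff: end Fri 17:00 > Sat 10:00? ✗; start Thu 10:00 < Wed 22:00? ✗ → no.
ingest: end Sat 14:00 > Sat 10:00? ✓; start Thu 11:00 < Wed 22:00? ✗ → no.
snapshot: end Thu 00:00 > Sat 10:00? ✗; start Mon 07:00 < Wed 22:00? ✓ → no.
Result: none.

none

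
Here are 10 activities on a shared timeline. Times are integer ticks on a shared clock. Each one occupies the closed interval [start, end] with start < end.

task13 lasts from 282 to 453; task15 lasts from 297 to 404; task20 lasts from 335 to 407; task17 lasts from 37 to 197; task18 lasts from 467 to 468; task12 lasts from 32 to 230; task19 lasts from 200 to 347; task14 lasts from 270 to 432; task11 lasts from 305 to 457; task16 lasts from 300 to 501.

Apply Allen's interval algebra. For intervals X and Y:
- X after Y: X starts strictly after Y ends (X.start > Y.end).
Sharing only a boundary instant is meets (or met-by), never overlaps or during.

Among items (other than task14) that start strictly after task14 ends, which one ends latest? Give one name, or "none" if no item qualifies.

task18

Target task14 = [270, 432].
task11 [305, 457] → overlapped-by → excluded.
task12 [32, 230] → before → excluded.
task13 [282, 453] → overlapped-by → excluded.
task15 [297, 404] → during → excluded.
task16 [300, 501] → overlapped-by → excluded.
task17 [37, 197] → before → excluded.
task18 [467, 468] → after → candidate.
task19 [200, 347] → overlaps → excluded.
task20 [335, 407] → during → excluded.
Among candidates, latest end is 468 → task18.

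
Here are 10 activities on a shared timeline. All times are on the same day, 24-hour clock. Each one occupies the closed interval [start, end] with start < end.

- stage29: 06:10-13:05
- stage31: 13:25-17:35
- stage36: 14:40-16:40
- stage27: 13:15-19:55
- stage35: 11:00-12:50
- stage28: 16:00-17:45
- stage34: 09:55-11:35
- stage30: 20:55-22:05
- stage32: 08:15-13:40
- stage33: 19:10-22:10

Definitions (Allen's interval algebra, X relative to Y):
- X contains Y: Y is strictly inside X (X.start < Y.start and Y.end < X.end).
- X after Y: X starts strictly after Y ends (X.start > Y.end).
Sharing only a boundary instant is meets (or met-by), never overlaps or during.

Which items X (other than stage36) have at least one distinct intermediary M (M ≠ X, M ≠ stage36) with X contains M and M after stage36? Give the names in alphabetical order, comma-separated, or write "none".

stage33

Target stage36 = [14:40, 16:40].
Intermediaries M with M after stage36: stage30, stage33.
Via stage30 — items with X contains stage30: stage33.
Via stage33 — items with X contains stage33: none.
Union: stage33.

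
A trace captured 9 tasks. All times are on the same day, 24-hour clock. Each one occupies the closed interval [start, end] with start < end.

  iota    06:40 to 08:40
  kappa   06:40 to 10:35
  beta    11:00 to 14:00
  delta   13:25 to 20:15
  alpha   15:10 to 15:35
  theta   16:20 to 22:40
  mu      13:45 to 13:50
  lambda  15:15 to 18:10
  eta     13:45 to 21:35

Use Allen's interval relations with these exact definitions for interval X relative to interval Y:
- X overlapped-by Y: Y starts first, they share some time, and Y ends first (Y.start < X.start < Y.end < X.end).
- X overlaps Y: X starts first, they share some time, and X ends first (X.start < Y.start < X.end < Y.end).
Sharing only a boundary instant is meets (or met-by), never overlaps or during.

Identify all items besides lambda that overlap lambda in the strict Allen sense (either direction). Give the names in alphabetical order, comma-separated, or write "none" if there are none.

alpha, theta

Target lambda = [15:15, 18:10].
alpha [15:10, 15:35] → overlaps → yes.
beta [11:00, 14:00] → before → no.
delta [13:25, 20:15] → contains → no.
eta [13:45, 21:35] → contains → no.
iota [06:40, 08:40] → before → no.
kappa [06:40, 10:35] → before → no.
mu [13:45, 13:50] → before → no.
theta [16:20, 22:40] → overlapped-by → yes.
Result: alpha, theta.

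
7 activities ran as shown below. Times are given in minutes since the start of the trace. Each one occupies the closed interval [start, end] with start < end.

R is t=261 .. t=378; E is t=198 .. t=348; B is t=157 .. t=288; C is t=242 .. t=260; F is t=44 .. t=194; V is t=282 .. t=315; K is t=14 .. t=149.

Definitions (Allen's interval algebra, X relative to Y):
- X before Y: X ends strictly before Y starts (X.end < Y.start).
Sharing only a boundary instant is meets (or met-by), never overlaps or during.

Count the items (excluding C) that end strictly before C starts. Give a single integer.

2

Target C = [t=242, t=260].
B [t=157, t=288] → contains → no.
E [t=198, t=348] → contains → no.
F [t=44, t=194] → before → counts.
K [t=14, t=149] → before → counts.
R [t=261, t=378] → after → no.
V [t=282, t=315] → after → no.
Total: 2.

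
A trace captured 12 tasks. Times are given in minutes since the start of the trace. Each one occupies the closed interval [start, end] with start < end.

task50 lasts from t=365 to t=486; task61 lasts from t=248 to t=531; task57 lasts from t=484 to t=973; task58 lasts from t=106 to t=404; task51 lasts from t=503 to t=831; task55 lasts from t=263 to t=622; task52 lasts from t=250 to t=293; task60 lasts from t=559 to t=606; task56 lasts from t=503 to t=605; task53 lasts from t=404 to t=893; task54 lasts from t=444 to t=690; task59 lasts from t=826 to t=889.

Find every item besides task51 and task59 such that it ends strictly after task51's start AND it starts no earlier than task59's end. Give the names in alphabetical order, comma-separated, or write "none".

Conditions: its end is strictly after task51's start (X.end > t=503) AND its start is no earlier than task59's end (X.start >= t=889).
task50: end t=486 > t=503? ✗; start t=365 >= t=889? ✗ → no.
task52: end t=293 > t=503? ✗; start t=250 >= t=889? ✗ → no.
task53: end t=893 > t=503? ✓; start t=404 >= t=889? ✗ → no.
task54: end t=690 > t=503? ✓; start t=444 >= t=889? ✗ → no.
task55: end t=622 > t=503? ✓; start t=263 >= t=889? ✗ → no.
task56: end t=605 > t=503? ✓; start t=503 >= t=889? ✗ → no.
task57: end t=973 > t=503? ✓; start t=484 >= t=889? ✗ → no.
task58: end t=404 > t=503? ✗; start t=106 >= t=889? ✗ → no.
task60: end t=606 > t=503? ✓; start t=559 >= t=889? ✗ → no.
task61: end t=531 > t=503? ✓; start t=248 >= t=889? ✗ → no.
Result: none.

none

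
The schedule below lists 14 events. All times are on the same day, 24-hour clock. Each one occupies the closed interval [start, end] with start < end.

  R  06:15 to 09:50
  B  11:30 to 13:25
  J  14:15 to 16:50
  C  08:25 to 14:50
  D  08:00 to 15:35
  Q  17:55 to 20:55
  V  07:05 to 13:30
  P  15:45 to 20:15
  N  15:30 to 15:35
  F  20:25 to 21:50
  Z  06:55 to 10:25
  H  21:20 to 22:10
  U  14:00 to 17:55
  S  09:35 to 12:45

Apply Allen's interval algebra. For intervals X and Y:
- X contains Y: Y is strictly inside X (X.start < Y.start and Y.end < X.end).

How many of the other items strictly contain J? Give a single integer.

1

Target J = [14:15, 16:50].
B [11:30, 13:25] → before → no.
C [08:25, 14:50] → overlaps → no.
D [08:00, 15:35] → overlaps → no.
F [20:25, 21:50] → after → no.
H [21:20, 22:10] → after → no.
N [15:30, 15:35] → during → no.
P [15:45, 20:15] → overlapped-by → no.
Q [17:55, 20:55] → after → no.
R [06:15, 09:50] → before → no.
S [09:35, 12:45] → before → no.
U [14:00, 17:55] → contains → counts.
V [07:05, 13:30] → before → no.
Z [06:55, 10:25] → before → no.
Total: 1.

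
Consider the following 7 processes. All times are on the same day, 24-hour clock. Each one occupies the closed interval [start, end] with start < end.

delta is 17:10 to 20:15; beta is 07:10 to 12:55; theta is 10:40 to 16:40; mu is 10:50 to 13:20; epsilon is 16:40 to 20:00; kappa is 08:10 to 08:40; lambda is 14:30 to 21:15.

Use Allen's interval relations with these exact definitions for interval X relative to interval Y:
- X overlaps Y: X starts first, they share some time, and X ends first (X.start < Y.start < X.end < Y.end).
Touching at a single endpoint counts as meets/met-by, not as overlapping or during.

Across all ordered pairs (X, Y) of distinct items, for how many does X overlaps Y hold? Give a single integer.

4

Checking all 42 ordered pairs for relation 'overlaps'; matching pairs in alphabetical order:
(beta, mu): beta overlaps mu ✓
(beta, theta): beta overlaps theta ✓
(epsilon, delta): epsilon overlaps delta ✓
(theta, lambda): theta overlaps lambda ✓
Count: 4.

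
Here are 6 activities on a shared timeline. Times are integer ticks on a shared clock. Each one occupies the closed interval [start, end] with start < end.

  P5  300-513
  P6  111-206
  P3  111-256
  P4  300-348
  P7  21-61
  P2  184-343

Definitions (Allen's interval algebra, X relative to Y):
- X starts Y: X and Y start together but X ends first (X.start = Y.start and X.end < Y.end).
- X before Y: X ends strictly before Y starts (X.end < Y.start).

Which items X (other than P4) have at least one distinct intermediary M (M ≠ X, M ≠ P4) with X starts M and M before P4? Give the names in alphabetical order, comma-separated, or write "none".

Target P4 = [300, 348].
Intermediaries M with M before P4: P3, P6, P7.
Via P3 — items with X starts P3: P6.
Via P6 — items with X starts P6: none.
Via P7 — items with X starts P7: none.
Union: P6.

P6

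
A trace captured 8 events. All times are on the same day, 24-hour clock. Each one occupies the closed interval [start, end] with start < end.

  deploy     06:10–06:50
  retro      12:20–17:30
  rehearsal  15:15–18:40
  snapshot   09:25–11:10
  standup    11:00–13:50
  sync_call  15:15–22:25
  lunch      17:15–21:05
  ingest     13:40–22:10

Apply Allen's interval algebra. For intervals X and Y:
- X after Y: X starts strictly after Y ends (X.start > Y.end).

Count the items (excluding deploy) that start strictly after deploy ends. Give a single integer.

Target deploy = [06:10, 06:50].
ingest [13:40, 22:10] → after → counts.
lunch [17:15, 21:05] → after → counts.
rehearsal [15:15, 18:40] → after → counts.
retro [12:20, 17:30] → after → counts.
snapshot [09:25, 11:10] → after → counts.
standup [11:00, 13:50] → after → counts.
sync_call [15:15, 22:25] → after → counts.
Total: 7.

7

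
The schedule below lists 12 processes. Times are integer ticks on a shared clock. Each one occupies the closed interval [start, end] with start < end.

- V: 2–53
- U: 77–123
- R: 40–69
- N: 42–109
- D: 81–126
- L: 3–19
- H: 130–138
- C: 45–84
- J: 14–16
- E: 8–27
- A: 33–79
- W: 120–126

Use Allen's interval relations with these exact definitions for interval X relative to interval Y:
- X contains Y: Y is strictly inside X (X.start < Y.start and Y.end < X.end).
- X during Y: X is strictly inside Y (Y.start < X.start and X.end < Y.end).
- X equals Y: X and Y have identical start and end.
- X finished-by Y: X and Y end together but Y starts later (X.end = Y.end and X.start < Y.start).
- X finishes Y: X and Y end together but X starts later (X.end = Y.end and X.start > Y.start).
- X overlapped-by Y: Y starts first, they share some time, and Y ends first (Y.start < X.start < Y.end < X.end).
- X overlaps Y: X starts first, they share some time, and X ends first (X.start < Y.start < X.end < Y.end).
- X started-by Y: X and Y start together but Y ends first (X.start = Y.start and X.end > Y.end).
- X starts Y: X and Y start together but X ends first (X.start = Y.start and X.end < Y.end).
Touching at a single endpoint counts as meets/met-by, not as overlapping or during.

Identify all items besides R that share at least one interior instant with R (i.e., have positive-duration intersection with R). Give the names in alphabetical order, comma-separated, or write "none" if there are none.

Target R = [40, 69].
A [33, 79] → contains → yes.
C [45, 84] → overlapped-by → yes.
D [81, 126] → after → no.
E [8, 27] → before → no.
H [130, 138] → after → no.
J [14, 16] → before → no.
L [3, 19] → before → no.
N [42, 109] → overlapped-by → yes.
U [77, 123] → after → no.
V [2, 53] → overlaps → yes.
W [120, 126] → after → no.
Result: A, C, N, V.

A, C, N, V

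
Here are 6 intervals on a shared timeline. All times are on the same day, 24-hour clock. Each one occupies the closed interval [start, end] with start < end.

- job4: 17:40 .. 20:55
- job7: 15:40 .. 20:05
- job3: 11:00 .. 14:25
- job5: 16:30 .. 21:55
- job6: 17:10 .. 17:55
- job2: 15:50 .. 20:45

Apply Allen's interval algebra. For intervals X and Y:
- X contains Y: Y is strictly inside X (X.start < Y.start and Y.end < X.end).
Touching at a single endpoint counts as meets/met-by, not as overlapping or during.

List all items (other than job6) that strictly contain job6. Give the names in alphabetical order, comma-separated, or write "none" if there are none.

Target job6 = [17:10, 17:55].
job2 [15:50, 20:45] → contains → yes.
job3 [11:00, 14:25] → before → no.
job4 [17:40, 20:55] → overlapped-by → no.
job5 [16:30, 21:55] → contains → yes.
job7 [15:40, 20:05] → contains → yes.
Result: job2, job5, job7.

job2, job5, job7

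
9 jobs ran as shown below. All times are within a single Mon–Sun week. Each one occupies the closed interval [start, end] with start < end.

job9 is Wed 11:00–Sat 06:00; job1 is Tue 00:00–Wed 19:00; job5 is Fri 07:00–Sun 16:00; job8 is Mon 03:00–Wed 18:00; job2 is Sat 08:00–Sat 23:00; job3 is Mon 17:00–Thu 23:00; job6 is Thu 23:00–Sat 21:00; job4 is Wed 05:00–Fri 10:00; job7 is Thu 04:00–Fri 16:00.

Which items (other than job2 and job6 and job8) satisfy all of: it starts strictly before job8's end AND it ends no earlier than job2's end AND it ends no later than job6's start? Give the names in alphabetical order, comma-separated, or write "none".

Conditions: its start is strictly before job8's end (X.start < Wed 18:00) AND its end is no earlier than job2's end (X.end >= Sat 23:00) AND its end is no later than job6's start (X.end <= Thu 23:00).
job1: start Tue 00:00 < Wed 18:00? ✓; end Wed 19:00 >= Sat 23:00? ✗; end Wed 19:00 <= Thu 23:00? ✓ → no.
job3: start Mon 17:00 < Wed 18:00? ✓; end Thu 23:00 >= Sat 23:00? ✗; end Thu 23:00 <= Thu 23:00? ✓ → no.
job4: start Wed 05:00 < Wed 18:00? ✓; end Fri 10:00 >= Sat 23:00? ✗; end Fri 10:00 <= Thu 23:00? ✗ → no.
job5: start Fri 07:00 < Wed 18:00? ✗; end Sun 16:00 >= Sat 23:00? ✓; end Sun 16:00 <= Thu 23:00? ✗ → no.
job7: start Thu 04:00 < Wed 18:00? ✗; end Fri 16:00 >= Sat 23:00? ✗; end Fri 16:00 <= Thu 23:00? ✗ → no.
job9: start Wed 11:00 < Wed 18:00? ✓; end Sat 06:00 >= Sat 23:00? ✗; end Sat 06:00 <= Thu 23:00? ✗ → no.
Result: none.

none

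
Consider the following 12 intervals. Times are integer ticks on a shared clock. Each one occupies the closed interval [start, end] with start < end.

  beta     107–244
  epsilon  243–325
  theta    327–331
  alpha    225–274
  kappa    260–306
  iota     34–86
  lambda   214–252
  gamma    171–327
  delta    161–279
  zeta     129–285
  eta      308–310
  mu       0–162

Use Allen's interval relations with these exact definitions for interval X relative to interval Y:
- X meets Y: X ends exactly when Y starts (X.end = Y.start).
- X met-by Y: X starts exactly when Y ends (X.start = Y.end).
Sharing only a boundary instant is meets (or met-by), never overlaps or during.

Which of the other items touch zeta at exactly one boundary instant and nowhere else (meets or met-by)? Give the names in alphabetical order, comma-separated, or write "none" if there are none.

none

Target zeta = [129, 285].
alpha [225, 274] → during → no.
beta [107, 244] → overlaps → no.
delta [161, 279] → during → no.
epsilon [243, 325] → overlapped-by → no.
eta [308, 310] → after → no.
gamma [171, 327] → overlapped-by → no.
iota [34, 86] → before → no.
kappa [260, 306] → overlapped-by → no.
lambda [214, 252] → during → no.
mu [0, 162] → overlaps → no.
theta [327, 331] → after → no.
Result: none.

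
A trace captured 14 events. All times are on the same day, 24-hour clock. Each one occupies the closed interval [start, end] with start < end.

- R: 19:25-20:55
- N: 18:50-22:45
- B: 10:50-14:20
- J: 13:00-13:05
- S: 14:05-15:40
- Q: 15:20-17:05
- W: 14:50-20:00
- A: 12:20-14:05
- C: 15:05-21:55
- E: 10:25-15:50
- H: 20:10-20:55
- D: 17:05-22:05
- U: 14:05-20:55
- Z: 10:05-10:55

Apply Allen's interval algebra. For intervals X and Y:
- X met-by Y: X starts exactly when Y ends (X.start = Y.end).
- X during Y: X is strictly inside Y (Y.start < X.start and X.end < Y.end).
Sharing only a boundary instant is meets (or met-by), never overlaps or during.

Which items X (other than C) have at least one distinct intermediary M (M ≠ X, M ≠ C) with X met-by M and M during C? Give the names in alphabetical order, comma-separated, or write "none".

D

Target C = [15:05, 21:55].
Intermediaries M with M during C: H, Q, R.
Via H — items with X met-by H: none.
Via Q — items with X met-by Q: D.
Via R — items with X met-by R: none.
Union: D.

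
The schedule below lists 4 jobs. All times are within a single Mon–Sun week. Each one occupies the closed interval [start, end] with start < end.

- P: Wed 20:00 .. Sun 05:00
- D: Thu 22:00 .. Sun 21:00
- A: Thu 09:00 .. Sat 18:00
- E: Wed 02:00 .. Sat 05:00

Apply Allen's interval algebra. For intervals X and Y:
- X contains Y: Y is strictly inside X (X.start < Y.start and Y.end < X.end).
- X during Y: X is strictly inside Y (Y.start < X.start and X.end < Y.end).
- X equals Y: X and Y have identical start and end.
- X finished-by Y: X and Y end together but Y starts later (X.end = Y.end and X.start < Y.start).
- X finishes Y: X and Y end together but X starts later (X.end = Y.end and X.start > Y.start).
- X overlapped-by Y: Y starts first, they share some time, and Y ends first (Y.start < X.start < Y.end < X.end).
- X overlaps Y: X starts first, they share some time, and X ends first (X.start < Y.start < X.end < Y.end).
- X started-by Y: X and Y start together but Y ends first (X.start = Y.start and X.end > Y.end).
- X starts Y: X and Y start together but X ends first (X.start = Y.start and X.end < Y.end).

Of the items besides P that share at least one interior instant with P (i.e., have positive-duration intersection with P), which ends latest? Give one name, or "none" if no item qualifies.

D

Target P = [Wed 20:00, Sun 05:00].
A [Thu 09:00, Sat 18:00] → during → candidate.
D [Thu 22:00, Sun 21:00] → overlapped-by → candidate.
E [Wed 02:00, Sat 05:00] → overlaps → candidate.
Among candidates, latest end is Sun 21:00 → D.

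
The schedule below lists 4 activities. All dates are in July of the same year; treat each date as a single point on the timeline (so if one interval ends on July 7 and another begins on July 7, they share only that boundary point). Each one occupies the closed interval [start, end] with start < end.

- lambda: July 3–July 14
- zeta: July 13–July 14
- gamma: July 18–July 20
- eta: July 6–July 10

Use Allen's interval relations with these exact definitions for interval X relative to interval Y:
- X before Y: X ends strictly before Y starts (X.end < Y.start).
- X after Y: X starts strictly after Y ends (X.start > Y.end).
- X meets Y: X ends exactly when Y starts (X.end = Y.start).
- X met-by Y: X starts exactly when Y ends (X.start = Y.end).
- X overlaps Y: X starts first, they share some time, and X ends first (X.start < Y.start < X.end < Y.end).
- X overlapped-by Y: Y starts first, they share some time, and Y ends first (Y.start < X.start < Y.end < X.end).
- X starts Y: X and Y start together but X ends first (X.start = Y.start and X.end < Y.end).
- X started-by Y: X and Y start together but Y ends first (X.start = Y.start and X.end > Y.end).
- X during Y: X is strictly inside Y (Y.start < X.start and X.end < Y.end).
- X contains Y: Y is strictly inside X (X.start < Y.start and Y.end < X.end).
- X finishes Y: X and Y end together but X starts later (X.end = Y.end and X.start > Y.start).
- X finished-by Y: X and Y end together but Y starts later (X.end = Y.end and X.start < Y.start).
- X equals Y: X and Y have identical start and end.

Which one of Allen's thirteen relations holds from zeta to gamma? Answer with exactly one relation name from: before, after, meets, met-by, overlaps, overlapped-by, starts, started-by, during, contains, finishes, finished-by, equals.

before

zeta = [July 13, July 14]; gamma = [July 18, July 20].
Compare endpoints: zeta.start < gamma.start, zeta.start < gamma.end, zeta.end < gamma.start, zeta.end < gamma.end.
That pattern is 'before'.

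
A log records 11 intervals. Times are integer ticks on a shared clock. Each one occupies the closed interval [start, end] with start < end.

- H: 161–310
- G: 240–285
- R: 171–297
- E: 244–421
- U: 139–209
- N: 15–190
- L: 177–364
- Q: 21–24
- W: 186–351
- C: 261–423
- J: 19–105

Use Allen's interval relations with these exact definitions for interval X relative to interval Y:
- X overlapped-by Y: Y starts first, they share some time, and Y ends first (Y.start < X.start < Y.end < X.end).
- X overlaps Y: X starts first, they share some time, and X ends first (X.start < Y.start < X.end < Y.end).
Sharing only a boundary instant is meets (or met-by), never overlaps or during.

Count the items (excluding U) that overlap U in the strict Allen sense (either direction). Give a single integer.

Target U = [139, 209].
C [261, 423] → after → no.
E [244, 421] → after → no.
G [240, 285] → after → no.
H [161, 310] → overlapped-by → counts.
J [19, 105] → before → no.
L [177, 364] → overlapped-by → counts.
N [15, 190] → overlaps → counts.
Q [21, 24] → before → no.
R [171, 297] → overlapped-by → counts.
W [186, 351] → overlapped-by → counts.
Total: 5.

5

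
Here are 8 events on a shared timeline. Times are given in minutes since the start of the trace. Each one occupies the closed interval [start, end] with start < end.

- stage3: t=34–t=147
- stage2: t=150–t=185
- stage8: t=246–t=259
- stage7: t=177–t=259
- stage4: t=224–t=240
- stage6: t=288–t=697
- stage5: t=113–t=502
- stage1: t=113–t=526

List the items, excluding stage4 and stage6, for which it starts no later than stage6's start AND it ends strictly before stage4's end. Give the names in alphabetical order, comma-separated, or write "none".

Conditions: its start is no later than stage6's start (X.start <= t=288) AND its end is strictly before stage4's end (X.end < t=240).
stage1: start t=113 <= t=288? ✓; end t=526 < t=240? ✗ → no.
stage2: start t=150 <= t=288? ✓; end t=185 < t=240? ✓ → yes.
stage3: start t=34 <= t=288? ✓; end t=147 < t=240? ✓ → yes.
stage5: start t=113 <= t=288? ✓; end t=502 < t=240? ✗ → no.
stage7: start t=177 <= t=288? ✓; end t=259 < t=240? ✗ → no.
stage8: start t=246 <= t=288? ✓; end t=259 < t=240? ✗ → no.
Result: stage2, stage3.

stage2, stage3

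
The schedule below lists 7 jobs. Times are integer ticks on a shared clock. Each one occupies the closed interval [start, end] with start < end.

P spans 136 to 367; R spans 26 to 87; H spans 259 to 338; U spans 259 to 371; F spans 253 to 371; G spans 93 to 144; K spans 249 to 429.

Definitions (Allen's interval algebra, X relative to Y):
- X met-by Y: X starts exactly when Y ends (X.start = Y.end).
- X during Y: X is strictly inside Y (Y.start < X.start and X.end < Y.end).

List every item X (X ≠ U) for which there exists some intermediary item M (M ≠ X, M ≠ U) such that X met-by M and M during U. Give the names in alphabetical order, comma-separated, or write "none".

none

Target U = [259, 371].
Intermediaries M with M during U: none.
Union: none.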